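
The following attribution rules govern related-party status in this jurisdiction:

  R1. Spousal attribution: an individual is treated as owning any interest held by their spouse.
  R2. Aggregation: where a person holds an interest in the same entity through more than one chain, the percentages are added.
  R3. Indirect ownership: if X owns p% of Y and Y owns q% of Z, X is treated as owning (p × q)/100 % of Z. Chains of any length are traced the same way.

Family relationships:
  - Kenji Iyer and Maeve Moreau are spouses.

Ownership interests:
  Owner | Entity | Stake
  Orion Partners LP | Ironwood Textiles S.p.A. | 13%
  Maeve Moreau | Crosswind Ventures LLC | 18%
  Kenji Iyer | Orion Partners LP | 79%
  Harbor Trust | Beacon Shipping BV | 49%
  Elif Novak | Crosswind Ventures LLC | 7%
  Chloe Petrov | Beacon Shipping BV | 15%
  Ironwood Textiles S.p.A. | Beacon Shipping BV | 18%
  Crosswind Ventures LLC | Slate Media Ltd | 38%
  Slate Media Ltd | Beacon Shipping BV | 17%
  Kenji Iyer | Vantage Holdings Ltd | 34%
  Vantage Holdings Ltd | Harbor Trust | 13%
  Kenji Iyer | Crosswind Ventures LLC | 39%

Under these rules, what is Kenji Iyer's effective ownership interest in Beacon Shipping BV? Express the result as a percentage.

By spousal attribution (R1), Kenji Iyer is treated as also owning Maeve Moreau's interest in Crosswind Ventures LLC, giving 39% + 18% = 57%.
Chain via Vantage Holdings Ltd → Harbor Trust (R3): 34% × 13% × 49% = 2.1658% of Beacon Shipping BV.
Chain via Orion Partners LP → Ironwood Textiles S.p.A. (R3): 79% × 13% × 18% = 1.8486% of Beacon Shipping BV.
Chain via Crosswind Ventures LLC → Slate Media Ltd (R3): 57% × 38% × 17% = 3.6822% of Beacon Shipping BV.
Aggregating (R2): 2.1658% + 1.8486% + 3.6822% = 7.6966%.

7.6966%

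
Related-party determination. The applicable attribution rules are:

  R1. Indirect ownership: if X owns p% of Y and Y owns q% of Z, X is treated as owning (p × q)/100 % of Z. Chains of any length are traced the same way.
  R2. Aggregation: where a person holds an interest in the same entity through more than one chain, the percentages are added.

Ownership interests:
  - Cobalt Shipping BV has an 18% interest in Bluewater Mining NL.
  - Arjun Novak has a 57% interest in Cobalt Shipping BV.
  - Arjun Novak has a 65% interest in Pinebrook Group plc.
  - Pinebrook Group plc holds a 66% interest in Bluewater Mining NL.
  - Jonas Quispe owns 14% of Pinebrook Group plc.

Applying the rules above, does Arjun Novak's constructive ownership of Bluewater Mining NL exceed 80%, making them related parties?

Chain via Pinebrook Group plc (R1): 65% × 66% = 42.9% of Bluewater Mining NL.
Chain via Cobalt Shipping BV (R1): 57% × 18% = 10.26% of Bluewater Mining NL.
Aggregating (R2): 42.9% + 10.26% = 53.16%.
53.16% does not exceed the 80% threshold, so Arjun is not a related party to Bluewater Mining NL.

No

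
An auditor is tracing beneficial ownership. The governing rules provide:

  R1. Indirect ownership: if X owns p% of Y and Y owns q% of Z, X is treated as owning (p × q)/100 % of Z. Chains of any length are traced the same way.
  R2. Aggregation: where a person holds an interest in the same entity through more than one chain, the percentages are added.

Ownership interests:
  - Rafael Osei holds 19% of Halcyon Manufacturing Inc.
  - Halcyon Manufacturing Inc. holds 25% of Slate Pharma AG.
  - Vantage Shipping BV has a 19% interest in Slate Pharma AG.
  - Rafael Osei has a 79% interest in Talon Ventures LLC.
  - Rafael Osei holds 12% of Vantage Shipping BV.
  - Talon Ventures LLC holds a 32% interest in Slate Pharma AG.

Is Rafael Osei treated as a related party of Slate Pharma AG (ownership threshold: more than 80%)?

No

Chain via Vantage Shipping BV (R1): 12% × 19% = 2.28% of Slate Pharma AG.
Chain via Halcyon Manufacturing Inc. (R1): 19% × 25% = 4.75% of Slate Pharma AG.
Chain via Talon Ventures LLC (R1): 79% × 32% = 25.28% of Slate Pharma AG.
Aggregating (R2): 2.28% + 4.75% + 25.28% = 32.31%.
32.31% does not exceed the 80% threshold, so Rafael is not a related party to Slate Pharma AG.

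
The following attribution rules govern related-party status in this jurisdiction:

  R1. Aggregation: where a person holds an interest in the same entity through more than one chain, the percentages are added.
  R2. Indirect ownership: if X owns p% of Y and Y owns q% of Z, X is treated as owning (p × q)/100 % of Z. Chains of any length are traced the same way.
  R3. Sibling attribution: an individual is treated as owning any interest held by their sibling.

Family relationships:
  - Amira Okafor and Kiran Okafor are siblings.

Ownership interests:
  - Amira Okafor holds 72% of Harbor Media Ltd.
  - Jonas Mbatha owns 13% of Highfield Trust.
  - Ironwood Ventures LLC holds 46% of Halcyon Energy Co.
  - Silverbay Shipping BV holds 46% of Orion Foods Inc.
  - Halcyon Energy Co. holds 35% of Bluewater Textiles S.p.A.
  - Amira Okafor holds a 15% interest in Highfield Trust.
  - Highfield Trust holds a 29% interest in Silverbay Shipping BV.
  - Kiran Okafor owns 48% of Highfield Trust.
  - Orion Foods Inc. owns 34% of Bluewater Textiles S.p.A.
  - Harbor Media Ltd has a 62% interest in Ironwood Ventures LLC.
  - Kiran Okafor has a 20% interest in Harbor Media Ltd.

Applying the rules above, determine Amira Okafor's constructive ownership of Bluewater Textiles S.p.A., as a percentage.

12.040868%

By sibling attribution (R3), Amira Okafor is treated as also owning Kiran Okafor's interest in Highfield Trust, giving 15% + 48% = 63%.
By sibling attribution (R3), Amira Okafor is treated as also owning Kiran Okafor's interest in Harbor Media Ltd, giving 72% + 20% = 92%.
Chain via Highfield Trust → Silverbay Shipping BV → Orion Foods Inc. (R2): 63% × 29% × 46% × 34% = 2.857428% of Bluewater Textiles S.p.A.
Chain via Harbor Media Ltd → Ironwood Ventures LLC → Halcyon Energy Co. (R2): 92% × 62% × 46% × 35% = 9.18344% of Bluewater Textiles S.p.A.
Aggregating (R1): 2.857428% + 9.18344% = 12.040868%.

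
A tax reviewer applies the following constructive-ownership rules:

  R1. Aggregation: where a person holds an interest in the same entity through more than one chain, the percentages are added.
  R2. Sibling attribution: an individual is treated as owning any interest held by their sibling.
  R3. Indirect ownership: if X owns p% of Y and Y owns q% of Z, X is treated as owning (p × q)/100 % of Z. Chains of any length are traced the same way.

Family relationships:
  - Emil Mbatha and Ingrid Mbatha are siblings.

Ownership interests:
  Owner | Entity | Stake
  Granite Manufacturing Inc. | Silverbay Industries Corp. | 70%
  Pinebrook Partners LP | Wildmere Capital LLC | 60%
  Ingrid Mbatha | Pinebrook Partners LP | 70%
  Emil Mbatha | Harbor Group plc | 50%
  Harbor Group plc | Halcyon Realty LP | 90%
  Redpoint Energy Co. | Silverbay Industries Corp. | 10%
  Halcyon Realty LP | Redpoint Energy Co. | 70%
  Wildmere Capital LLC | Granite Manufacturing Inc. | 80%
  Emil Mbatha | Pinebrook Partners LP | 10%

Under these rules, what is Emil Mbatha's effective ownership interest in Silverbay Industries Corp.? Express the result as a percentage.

30.03%

By sibling attribution (R2), Emil Mbatha is treated as also owning Ingrid Mbatha's interest in Pinebrook Partners LP, giving 10% + 70% = 80%.
Chain via Harbor Group plc → Halcyon Realty LP → Redpoint Energy Co. (R3): 50% × 90% × 70% × 10% = 3.15% of Silverbay Industries Corp.
Chain via Pinebrook Partners LP → Wildmere Capital LLC → Granite Manufacturing Inc. (R3): 80% × 60% × 80% × 70% = 26.88% of Silverbay Industries Corp.
Aggregating (R1): 3.15% + 26.88% = 30.03%.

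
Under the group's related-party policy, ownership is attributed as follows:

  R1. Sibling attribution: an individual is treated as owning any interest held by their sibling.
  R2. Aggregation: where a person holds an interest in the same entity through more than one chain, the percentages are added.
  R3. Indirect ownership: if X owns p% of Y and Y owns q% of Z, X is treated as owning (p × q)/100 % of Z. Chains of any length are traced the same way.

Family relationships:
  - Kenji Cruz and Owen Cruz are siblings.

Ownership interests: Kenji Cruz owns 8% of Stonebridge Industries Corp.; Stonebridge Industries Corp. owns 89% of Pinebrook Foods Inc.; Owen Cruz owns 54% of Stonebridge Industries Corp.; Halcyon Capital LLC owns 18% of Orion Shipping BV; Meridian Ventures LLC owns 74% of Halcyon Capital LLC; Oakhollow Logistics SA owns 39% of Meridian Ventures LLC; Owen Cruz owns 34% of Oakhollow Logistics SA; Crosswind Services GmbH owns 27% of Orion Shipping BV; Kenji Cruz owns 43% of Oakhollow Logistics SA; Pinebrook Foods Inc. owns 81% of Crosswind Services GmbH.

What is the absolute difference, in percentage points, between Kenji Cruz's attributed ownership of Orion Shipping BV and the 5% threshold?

11.067862

By sibling attribution (R1), Kenji Cruz is treated as also owning Owen Cruz's interest in Oakhollow Logistics SA, giving 43% + 34% = 77%.
By sibling attribution (R1), Kenji Cruz is treated as also owning Owen Cruz's interest in Stonebridge Industries Corp, giving 8% + 54% = 62%.
Chain via Oakhollow Logistics SA → Meridian Ventures LLC → Halcyon Capital LLC (R3): 77% × 39% × 74% × 18% = 3.999996% of Orion Shipping BV.
Chain via Stonebridge Industries Corp. → Pinebrook Foods Inc. → Crosswind Services GmbH (R3): 62% × 89% × 81% × 27% = 12.067866% of Orion Shipping BV.
Aggregating (R2): 3.999996% + 12.067866% = 16.067862%.
16.067862% exceeds the 5% threshold by 11.067862 percentage points.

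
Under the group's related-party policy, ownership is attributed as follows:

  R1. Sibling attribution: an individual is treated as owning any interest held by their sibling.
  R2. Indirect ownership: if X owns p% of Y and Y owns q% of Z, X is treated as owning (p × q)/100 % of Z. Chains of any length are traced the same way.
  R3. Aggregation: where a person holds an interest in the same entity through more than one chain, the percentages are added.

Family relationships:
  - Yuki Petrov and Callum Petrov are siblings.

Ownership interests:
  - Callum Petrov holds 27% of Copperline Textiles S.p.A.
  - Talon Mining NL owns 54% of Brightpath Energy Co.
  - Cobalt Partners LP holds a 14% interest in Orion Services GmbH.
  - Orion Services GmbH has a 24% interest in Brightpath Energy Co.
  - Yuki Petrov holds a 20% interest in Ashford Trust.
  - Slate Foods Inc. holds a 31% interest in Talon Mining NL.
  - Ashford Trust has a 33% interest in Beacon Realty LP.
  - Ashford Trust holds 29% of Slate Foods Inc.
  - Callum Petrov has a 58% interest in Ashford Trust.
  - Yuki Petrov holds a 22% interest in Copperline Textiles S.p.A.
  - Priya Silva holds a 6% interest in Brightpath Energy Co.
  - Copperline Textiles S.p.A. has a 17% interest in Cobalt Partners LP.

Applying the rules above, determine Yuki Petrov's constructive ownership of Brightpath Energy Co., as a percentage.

4.066476%

By sibling attribution (R1), Yuki Petrov is treated as also owning Callum Petrov's interest in Ashford Trust, giving 20% + 58% = 78%.
By sibling attribution (R1), Yuki Petrov is treated as also owning Callum Petrov's interest in Copperline Textiles S.p.A, giving 22% + 27% = 49%.
Chain via Ashford Trust → Slate Foods Inc. → Talon Mining NL (R2): 78% × 29% × 31% × 54% = 3.786588% of Brightpath Energy Co.
Chain via Copperline Textiles S.p.A. → Cobalt Partners LP → Orion Services GmbH (R2): 49% × 17% × 14% × 24% = 0.279888% of Brightpath Energy Co.
Aggregating (R3): 3.786588% + 0.279888% = 4.066476%.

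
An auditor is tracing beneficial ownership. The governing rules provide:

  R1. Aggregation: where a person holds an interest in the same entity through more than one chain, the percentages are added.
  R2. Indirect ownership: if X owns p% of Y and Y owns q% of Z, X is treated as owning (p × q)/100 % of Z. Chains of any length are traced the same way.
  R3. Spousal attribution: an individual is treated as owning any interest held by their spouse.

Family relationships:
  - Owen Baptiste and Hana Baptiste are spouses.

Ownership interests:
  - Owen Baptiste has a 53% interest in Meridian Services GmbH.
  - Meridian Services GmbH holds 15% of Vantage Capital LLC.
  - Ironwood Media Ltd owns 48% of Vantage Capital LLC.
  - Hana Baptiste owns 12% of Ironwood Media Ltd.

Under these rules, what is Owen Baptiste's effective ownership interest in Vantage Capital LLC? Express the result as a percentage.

13.71%

By spousal attribution (R3), Owen Baptiste is treated as owning Hana Baptiste's 12% interest in Ironwood Media Ltd.
Chain via Meridian Services GmbH (R2): 53% × 15% = 7.95% of Vantage Capital LLC.
Chain via Ironwood Media Ltd (R2): 12% × 48% = 5.76% of Vantage Capital LLC.
Aggregating (R1): 7.95% + 5.76% = 13.71%.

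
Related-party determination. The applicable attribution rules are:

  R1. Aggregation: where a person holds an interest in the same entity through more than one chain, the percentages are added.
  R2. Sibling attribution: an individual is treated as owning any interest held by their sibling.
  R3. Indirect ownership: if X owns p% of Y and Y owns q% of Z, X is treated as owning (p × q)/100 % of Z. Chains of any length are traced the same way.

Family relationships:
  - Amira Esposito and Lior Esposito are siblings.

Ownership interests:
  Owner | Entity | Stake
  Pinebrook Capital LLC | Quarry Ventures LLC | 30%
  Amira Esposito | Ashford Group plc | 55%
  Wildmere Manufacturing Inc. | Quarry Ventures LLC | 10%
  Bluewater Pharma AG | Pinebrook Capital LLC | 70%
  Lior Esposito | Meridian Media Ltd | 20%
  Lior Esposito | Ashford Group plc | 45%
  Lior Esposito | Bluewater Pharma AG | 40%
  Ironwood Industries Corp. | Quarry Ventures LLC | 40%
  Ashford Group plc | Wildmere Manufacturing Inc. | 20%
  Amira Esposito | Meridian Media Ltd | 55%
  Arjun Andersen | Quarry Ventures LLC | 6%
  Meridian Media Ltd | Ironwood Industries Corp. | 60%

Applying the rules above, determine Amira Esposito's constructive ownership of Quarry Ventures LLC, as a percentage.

By sibling attribution (R2), Amira Esposito is treated as also owning Lior Esposito's interest in Meridian Media Ltd, giving 55% + 20% = 75%.
By sibling attribution (R2), Amira Esposito is treated as also owning Lior Esposito's interest in Ashford Group plc, giving 55% + 45% = 100%.
By sibling attribution (R2), Amira Esposito is treated as owning Lior Esposito's 40% interest in Bluewater Pharma AG.
Chain via Meridian Media Ltd → Ironwood Industries Corp. (R3): 75% × 60% × 40% = 18% of Quarry Ventures LLC.
Chain via Ashford Group plc → Wildmere Manufacturing Inc. (R3): 100% × 20% × 10% = 2% of Quarry Ventures LLC.
Chain via Bluewater Pharma AG → Pinebrook Capital LLC (R3): 40% × 70% × 30% = 8.4% of Quarry Ventures LLC.
Aggregating (R1): 18% + 2% + 8.4% = 28.4%.

28.4%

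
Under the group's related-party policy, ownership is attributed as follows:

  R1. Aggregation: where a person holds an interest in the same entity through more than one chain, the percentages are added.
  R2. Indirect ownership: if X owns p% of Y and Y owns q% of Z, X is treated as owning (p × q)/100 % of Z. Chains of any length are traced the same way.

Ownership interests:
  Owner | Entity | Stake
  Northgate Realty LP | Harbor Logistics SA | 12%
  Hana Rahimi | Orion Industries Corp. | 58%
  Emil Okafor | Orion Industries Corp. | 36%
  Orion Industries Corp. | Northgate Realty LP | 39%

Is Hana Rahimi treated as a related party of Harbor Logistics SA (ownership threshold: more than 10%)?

Chain via Orion Industries Corp. → Northgate Realty LP (R2): 58% × 39% × 12% = 2.7144% of Harbor Logistics SA.
2.7144% does not exceed the 10% threshold, so Hana is not a related party to Harbor Logistics SA.

No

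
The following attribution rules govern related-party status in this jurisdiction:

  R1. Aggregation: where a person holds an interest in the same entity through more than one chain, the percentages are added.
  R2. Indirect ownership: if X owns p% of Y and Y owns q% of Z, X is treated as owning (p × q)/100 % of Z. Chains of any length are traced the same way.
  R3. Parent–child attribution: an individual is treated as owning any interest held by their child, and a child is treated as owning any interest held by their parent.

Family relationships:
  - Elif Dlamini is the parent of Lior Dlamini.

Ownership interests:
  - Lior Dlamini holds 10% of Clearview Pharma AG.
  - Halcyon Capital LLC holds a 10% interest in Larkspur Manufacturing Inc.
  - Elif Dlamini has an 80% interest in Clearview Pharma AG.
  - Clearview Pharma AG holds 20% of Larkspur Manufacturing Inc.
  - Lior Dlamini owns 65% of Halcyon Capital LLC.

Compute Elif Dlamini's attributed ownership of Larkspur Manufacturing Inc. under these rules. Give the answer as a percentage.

24.5%

By parent–child attribution (R3), Elif Dlamini is treated as also owning Lior Dlamini's interest in Clearview Pharma AG, giving 80% + 10% = 90%.
By parent–child attribution (R3), Elif Dlamini is treated as owning Lior Dlamini's 65% interest in Halcyon Capital LLC.
Chain via Clearview Pharma AG (R2): 90% × 20% = 18% of Larkspur Manufacturing Inc.
Chain via Halcyon Capital LLC (R2): 65% × 10% = 6.5% of Larkspur Manufacturing Inc.
Aggregating (R1): 18% + 6.5% = 24.5%.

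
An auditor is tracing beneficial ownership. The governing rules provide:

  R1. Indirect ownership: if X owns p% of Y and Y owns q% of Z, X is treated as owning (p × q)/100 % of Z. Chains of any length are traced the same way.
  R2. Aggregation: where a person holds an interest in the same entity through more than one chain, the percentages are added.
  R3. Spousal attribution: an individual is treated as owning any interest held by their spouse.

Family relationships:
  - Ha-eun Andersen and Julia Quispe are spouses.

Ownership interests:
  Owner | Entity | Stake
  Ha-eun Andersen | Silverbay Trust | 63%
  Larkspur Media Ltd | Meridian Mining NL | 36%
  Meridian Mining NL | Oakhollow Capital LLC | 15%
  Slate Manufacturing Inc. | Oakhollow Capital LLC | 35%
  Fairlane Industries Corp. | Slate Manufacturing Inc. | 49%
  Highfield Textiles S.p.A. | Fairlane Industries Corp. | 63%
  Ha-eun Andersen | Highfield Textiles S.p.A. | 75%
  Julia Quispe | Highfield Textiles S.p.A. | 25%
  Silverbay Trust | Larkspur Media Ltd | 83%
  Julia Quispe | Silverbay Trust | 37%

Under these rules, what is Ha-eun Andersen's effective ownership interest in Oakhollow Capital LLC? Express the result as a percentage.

15.2865%

By spousal attribution (R3), Ha-eun Andersen is treated as also owning Julia Quispe's interest in Highfield Textiles S.p.A, giving 75% + 25% = 100%.
By spousal attribution (R3), Ha-eun Andersen is treated as also owning Julia Quispe's interest in Silverbay Trust, giving 63% + 37% = 100%.
Chain via Highfield Textiles S.p.A. → Fairlane Industries Corp. → Slate Manufacturing Inc. (R1): 100% × 63% × 49% × 35% = 10.8045% of Oakhollow Capital LLC.
Chain via Silverbay Trust → Larkspur Media Ltd → Meridian Mining NL (R1): 100% × 83% × 36% × 15% = 4.482% of Oakhollow Capital LLC.
Aggregating (R2): 10.8045% + 4.482% = 15.2865%.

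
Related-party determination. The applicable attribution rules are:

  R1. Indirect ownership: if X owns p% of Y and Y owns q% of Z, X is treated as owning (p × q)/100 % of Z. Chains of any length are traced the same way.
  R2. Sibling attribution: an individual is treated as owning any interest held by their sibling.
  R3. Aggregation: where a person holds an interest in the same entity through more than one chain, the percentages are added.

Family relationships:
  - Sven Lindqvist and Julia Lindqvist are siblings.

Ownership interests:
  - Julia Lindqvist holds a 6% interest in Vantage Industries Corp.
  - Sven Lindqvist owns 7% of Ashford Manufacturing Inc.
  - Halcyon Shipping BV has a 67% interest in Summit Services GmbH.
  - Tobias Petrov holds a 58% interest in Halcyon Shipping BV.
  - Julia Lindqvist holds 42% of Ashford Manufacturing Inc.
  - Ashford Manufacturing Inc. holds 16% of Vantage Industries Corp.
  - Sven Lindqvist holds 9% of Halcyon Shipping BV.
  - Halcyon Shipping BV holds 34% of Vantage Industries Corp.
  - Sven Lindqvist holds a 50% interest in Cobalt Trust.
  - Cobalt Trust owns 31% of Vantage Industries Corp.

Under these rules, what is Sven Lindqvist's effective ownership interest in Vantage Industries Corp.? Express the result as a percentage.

32.4%

By sibling attribution (R2), Sven Lindqvist is treated as also owning Julia Lindqvist's interest in Ashford Manufacturing Inc, giving 7% + 42% = 49%.
By sibling attribution (R2), Sven Lindqvist is treated as owning Julia Lindqvist's 6% interest in Vantage Industries Corp.
Chain via Ashford Manufacturing Inc. (R1): 49% × 16% = 7.84% of Vantage Industries Corp.
Chain via Cobalt Trust (R1): 50% × 31% = 15.5% of Vantage Industries Corp.
Chain via Halcyon Shipping BV (R1): 9% × 34% = 3.06% of Vantage Industries Corp.
Direct interest in Vantage Industries Corp: 6%.
Aggregating (R3): 7.84% + 15.5% + 3.06% + 6% = 32.4%.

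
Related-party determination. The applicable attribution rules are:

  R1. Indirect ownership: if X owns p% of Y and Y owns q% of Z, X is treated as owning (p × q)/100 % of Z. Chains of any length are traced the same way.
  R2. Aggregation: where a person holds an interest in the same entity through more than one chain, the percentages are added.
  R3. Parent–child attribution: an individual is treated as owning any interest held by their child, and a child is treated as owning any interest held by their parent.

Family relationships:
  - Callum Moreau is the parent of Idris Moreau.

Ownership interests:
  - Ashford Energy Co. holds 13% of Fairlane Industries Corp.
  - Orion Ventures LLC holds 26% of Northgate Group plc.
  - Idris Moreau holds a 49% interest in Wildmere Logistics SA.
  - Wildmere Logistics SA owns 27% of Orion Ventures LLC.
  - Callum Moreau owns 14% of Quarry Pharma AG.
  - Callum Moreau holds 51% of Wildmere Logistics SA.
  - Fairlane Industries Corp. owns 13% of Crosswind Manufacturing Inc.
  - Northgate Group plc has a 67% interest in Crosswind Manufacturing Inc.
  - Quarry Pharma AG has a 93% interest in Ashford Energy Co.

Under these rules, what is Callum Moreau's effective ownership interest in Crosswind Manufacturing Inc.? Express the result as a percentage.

4.923438%

By parent–child attribution (R3), Callum Moreau is treated as also owning Idris Moreau's interest in Wildmere Logistics SA, giving 51% + 49% = 100%.
Chain via Quarry Pharma AG → Ashford Energy Co. → Fairlane Industries Corp. (R1): 14% × 93% × 13% × 13% = 0.220038% of Crosswind Manufacturing Inc.
Chain via Wildmere Logistics SA → Orion Ventures LLC → Northgate Group plc (R1): 100% × 27% × 26% × 67% = 4.7034% of Crosswind Manufacturing Inc.
Aggregating (R2): 0.220038% + 4.7034% = 4.923438%.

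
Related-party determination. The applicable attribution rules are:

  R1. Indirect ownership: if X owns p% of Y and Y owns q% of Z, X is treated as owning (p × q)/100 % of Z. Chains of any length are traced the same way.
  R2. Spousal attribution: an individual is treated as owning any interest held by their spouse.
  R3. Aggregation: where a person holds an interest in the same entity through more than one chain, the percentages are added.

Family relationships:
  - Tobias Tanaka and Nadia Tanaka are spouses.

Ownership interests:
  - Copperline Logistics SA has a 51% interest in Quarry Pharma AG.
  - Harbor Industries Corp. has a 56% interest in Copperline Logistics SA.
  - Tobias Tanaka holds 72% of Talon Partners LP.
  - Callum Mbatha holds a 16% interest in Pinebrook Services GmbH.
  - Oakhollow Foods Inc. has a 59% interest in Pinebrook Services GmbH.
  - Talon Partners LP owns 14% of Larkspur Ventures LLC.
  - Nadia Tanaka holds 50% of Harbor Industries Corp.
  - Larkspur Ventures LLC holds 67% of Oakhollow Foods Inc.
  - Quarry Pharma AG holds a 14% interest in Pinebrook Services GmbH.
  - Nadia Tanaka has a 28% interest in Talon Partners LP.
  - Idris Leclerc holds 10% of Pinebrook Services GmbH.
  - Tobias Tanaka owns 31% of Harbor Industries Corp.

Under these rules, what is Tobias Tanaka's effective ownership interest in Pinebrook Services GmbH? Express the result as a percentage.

By spousal attribution (R2), Tobias Tanaka is treated as also owning Nadia Tanaka's interest in Harbor Industries Corp, giving 31% + 50% = 81%.
By spousal attribution (R2), Tobias Tanaka is treated as also owning Nadia Tanaka's interest in Talon Partners LP, giving 72% + 28% = 100%.
Chain via Harbor Industries Corp. → Copperline Logistics SA → Quarry Pharma AG (R1): 81% × 56% × 51% × 14% = 3.238704% of Pinebrook Services GmbH.
Chain via Talon Partners LP → Larkspur Ventures LLC → Oakhollow Foods Inc. (R1): 100% × 14% × 67% × 59% = 5.5342% of Pinebrook Services GmbH.
Aggregating (R3): 3.238704% + 5.5342% = 8.772904%.

8.772904%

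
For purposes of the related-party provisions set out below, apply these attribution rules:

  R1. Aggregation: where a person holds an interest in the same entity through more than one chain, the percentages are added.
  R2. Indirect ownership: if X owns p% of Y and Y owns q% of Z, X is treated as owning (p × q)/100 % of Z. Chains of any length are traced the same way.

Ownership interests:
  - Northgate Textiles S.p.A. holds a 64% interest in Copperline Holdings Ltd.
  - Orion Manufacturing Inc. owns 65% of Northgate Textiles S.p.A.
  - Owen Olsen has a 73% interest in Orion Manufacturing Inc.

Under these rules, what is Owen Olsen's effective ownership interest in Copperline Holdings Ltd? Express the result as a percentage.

30.368%

Chain via Orion Manufacturing Inc. → Northgate Textiles S.p.A. (R2): 73% × 65% × 64% = 30.368% of Copperline Holdings Ltd.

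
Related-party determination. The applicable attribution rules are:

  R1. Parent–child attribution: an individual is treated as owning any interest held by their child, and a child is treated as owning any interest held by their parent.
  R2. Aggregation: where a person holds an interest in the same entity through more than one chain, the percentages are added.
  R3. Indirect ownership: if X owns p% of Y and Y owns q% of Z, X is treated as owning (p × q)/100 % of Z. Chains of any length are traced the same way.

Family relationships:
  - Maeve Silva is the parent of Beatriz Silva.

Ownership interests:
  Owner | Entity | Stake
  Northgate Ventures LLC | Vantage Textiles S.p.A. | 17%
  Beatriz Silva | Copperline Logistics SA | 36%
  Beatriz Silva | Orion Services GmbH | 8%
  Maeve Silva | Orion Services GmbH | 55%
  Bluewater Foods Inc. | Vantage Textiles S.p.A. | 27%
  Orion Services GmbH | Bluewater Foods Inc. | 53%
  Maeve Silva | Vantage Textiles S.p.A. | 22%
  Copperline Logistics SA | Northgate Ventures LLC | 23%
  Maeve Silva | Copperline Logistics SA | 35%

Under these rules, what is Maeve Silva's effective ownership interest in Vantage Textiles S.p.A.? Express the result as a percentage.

33.7914%

By parent–child attribution (R1), Maeve Silva is treated as also owning Beatriz Silva's interest in Orion Services GmbH, giving 55% + 8% = 63%.
By parent–child attribution (R1), Maeve Silva is treated as also owning Beatriz Silva's interest in Copperline Logistics SA, giving 35% + 36% = 71%.
Chain via Orion Services GmbH → Bluewater Foods Inc. (R3): 63% × 53% × 27% = 9.0153% of Vantage Textiles S.p.A.
Chain via Copperline Logistics SA → Northgate Ventures LLC (R3): 71% × 23% × 17% = 2.7761% of Vantage Textiles S.p.A.
Direct interest in Vantage Textiles S.p.A: 22%.
Aggregating (R2): 9.0153% + 2.7761% + 22% = 33.7914%.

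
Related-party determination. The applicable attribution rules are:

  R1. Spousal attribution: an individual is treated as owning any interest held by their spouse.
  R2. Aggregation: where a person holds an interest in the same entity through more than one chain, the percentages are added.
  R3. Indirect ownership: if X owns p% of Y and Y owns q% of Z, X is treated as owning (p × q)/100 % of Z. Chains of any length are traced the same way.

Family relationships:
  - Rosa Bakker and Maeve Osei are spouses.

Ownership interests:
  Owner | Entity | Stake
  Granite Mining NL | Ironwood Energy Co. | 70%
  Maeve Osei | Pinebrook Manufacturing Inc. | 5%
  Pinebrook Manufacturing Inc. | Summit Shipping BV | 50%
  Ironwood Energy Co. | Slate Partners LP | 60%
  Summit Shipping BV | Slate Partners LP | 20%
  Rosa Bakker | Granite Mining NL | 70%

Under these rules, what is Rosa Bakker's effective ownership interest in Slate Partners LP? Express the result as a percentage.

29.9%

By spousal attribution (R1), Rosa Bakker is treated as owning Maeve Osei's 5% interest in Pinebrook Manufacturing Inc.
Chain via Granite Mining NL → Ironwood Energy Co. (R3): 70% × 70% × 60% = 29.4% of Slate Partners LP.
Chain via Pinebrook Manufacturing Inc. → Summit Shipping BV (R3): 5% × 50% × 20% = 0.5% of Slate Partners LP.
Aggregating (R2): 29.4% + 0.5% = 29.9%.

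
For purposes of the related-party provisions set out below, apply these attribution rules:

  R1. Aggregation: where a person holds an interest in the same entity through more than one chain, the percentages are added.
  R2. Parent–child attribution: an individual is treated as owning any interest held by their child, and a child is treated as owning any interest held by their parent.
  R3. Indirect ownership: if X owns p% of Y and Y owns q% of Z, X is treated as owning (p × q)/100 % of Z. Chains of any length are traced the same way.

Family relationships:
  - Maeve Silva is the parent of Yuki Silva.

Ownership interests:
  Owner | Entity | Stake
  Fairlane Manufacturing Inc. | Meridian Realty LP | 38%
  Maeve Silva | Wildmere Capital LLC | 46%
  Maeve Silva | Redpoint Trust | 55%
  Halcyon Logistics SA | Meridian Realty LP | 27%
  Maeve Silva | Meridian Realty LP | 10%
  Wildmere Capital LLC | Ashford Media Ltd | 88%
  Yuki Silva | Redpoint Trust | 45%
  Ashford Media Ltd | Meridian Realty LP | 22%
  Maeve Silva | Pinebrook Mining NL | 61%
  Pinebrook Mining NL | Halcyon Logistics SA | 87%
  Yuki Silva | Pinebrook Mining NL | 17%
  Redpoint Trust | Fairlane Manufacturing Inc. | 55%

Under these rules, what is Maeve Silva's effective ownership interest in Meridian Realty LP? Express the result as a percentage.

58.1278%

By parent–child attribution (R2), Maeve Silva is treated as also owning Yuki Silva's interest in Pinebrook Mining NL, giving 61% + 17% = 78%.
By parent–child attribution (R2), Maeve Silva is treated as also owning Yuki Silva's interest in Redpoint Trust, giving 55% + 45% = 100%.
Chain via Pinebrook Mining NL → Halcyon Logistics SA (R3): 78% × 87% × 27% = 18.3222% of Meridian Realty LP.
Chain via Wildmere Capital LLC → Ashford Media Ltd (R3): 46% × 88% × 22% = 8.9056% of Meridian Realty LP.
Chain via Redpoint Trust → Fairlane Manufacturing Inc. (R3): 100% × 55% × 38% = 20.9% of Meridian Realty LP.
Direct interest in Meridian Realty LP: 10%.
Aggregating (R1): 18.3222% + 8.9056% + 20.9% + 10% = 58.1278%.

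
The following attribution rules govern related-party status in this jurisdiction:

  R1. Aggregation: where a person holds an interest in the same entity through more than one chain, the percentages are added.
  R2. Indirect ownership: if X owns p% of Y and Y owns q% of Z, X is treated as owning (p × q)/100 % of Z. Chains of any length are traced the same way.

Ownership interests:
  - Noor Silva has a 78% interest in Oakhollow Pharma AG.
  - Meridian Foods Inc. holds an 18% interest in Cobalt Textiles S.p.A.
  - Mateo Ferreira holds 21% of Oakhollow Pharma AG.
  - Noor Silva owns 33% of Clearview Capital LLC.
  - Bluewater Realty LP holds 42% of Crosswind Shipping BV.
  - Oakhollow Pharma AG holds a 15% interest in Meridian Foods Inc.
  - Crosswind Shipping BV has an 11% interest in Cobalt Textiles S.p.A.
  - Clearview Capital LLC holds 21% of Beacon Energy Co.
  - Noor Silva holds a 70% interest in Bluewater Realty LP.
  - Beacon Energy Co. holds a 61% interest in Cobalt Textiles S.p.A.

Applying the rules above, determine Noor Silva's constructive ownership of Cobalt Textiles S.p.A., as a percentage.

9.5673%

Chain via Oakhollow Pharma AG → Meridian Foods Inc. (R2): 78% × 15% × 18% = 2.106% of Cobalt Textiles S.p.A.
Chain via Clearview Capital LLC → Beacon Energy Co. (R2): 33% × 21% × 61% = 4.2273% of Cobalt Textiles S.p.A.
Chain via Bluewater Realty LP → Crosswind Shipping BV (R2): 70% × 42% × 11% = 3.234% of Cobalt Textiles S.p.A.
Aggregating (R1): 2.106% + 4.2273% + 3.234% = 9.5673%.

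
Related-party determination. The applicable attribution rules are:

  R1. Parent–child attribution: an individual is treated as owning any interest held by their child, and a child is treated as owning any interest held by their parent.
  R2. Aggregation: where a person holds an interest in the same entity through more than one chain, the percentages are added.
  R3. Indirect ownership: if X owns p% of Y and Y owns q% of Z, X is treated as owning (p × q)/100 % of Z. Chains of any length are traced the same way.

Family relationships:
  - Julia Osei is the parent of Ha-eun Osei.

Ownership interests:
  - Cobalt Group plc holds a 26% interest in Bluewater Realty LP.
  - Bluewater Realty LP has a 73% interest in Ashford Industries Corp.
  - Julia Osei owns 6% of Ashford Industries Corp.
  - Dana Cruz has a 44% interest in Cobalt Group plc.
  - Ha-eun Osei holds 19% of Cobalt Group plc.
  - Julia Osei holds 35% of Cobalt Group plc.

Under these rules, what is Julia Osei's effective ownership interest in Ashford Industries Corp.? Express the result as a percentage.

By parent–child attribution (R1), Julia Osei is treated as also owning Ha-eun Osei's interest in Cobalt Group plc, giving 35% + 19% = 54%.
Chain via Cobalt Group plc → Bluewater Realty LP (R3): 54% × 26% × 73% = 10.2492% of Ashford Industries Corp.
Direct interest in Ashford Industries Corp: 6%.
Aggregating (R2): 10.2492% + 6% = 16.2492%.

16.2492%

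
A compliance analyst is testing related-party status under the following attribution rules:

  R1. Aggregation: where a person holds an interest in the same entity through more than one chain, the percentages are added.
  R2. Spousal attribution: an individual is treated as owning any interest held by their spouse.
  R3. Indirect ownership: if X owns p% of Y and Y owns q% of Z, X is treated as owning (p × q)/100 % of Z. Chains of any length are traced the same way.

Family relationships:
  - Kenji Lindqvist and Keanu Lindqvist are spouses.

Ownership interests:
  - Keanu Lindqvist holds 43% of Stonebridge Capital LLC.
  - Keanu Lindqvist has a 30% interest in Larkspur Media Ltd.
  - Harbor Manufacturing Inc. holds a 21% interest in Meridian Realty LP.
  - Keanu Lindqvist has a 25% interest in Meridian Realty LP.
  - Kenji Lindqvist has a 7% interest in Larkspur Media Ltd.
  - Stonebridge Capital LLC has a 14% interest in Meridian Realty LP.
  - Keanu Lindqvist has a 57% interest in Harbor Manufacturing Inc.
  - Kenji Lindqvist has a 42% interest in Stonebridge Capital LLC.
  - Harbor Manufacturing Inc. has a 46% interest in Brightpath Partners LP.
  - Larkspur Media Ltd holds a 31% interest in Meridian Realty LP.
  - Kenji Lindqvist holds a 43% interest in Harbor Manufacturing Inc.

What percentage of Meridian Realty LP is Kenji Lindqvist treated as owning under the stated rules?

By spousal attribution (R2), Kenji Lindqvist is treated as also owning Keanu Lindqvist's interest in Harbor Manufacturing Inc, giving 43% + 57% = 100%.
By spousal attribution (R2), Kenji Lindqvist is treated as also owning Keanu Lindqvist's interest in Larkspur Media Ltd, giving 7% + 30% = 37%.
By spousal attribution (R2), Kenji Lindqvist is treated as also owning Keanu Lindqvist's interest in Stonebridge Capital LLC, giving 42% + 43% = 85%.
By spousal attribution (R2), Kenji Lindqvist is treated as owning Keanu Lindqvist's 25% interest in Meridian Realty LP.
Chain via Harbor Manufacturing Inc. (R3): 100% × 21% = 21% of Meridian Realty LP.
Chain via Larkspur Media Ltd (R3): 37% × 31% = 11.47% of Meridian Realty LP.
Chain via Stonebridge Capital LLC (R3): 85% × 14% = 11.9% of Meridian Realty LP.
Direct interest in Meridian Realty LP: 25%.
Aggregating (R1): 21% + 11.47% + 11.9% + 25% = 69.37%.

69.37%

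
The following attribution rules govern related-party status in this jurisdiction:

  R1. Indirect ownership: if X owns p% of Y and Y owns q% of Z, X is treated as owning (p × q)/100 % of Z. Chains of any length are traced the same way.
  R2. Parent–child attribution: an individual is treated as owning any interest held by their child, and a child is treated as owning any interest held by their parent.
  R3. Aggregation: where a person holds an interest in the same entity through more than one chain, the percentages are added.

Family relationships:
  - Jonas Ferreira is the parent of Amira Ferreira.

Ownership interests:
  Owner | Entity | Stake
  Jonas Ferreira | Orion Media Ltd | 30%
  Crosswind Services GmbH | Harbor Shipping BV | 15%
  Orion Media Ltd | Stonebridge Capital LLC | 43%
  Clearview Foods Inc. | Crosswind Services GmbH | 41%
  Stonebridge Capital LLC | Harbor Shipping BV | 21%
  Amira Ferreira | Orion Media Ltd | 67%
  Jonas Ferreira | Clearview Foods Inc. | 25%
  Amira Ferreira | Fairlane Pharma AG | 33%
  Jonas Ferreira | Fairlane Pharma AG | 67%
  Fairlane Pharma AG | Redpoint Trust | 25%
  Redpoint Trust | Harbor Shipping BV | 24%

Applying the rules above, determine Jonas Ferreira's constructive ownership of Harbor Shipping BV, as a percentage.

By parent–child attribution (R2), Jonas Ferreira is treated as also owning Amira Ferreira's interest in Orion Media Ltd, giving 30% + 67% = 97%.
By parent–child attribution (R2), Jonas Ferreira is treated as also owning Amira Ferreira's interest in Fairlane Pharma AG, giving 67% + 33% = 100%.
Chain via Clearview Foods Inc. → Crosswind Services GmbH (R1): 25% × 41% × 15% = 1.5375% of Harbor Shipping BV.
Chain via Orion Media Ltd → Stonebridge Capital LLC (R1): 97% × 43% × 21% = 8.7591% of Harbor Shipping BV.
Chain via Fairlane Pharma AG → Redpoint Trust (R1): 100% × 25% × 24% = 6% of Harbor Shipping BV.
Aggregating (R3): 1.5375% + 8.7591% + 6% = 16.2966%.

16.2966%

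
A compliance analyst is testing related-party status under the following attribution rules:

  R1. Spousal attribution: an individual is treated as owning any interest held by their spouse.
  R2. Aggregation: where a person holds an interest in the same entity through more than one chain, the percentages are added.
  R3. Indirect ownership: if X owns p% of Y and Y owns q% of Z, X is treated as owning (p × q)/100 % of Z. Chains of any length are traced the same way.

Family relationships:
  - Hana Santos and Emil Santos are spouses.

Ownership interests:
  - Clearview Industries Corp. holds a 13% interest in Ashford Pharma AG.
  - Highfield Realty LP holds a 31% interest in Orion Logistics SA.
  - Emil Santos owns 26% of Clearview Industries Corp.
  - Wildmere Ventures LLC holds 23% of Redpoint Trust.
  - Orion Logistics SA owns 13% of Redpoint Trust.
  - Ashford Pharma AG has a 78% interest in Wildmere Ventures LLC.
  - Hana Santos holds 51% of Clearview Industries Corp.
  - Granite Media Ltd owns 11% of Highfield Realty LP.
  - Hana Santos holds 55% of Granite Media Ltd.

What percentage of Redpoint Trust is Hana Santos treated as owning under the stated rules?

By spousal attribution (R1), Hana Santos is treated as also owning Emil Santos's interest in Clearview Industries Corp, giving 51% + 26% = 77%.
Chain via Granite Media Ltd → Highfield Realty LP → Orion Logistics SA (R3): 55% × 11% × 31% × 13% = 0.243815% of Redpoint Trust.
Chain via Clearview Industries Corp. → Ashford Pharma AG → Wildmere Ventures LLC (R3): 77% × 13% × 78% × 23% = 1.795794% of Redpoint Trust.
Aggregating (R2): 0.243815% + 1.795794% = 2.039609%.

2.039609%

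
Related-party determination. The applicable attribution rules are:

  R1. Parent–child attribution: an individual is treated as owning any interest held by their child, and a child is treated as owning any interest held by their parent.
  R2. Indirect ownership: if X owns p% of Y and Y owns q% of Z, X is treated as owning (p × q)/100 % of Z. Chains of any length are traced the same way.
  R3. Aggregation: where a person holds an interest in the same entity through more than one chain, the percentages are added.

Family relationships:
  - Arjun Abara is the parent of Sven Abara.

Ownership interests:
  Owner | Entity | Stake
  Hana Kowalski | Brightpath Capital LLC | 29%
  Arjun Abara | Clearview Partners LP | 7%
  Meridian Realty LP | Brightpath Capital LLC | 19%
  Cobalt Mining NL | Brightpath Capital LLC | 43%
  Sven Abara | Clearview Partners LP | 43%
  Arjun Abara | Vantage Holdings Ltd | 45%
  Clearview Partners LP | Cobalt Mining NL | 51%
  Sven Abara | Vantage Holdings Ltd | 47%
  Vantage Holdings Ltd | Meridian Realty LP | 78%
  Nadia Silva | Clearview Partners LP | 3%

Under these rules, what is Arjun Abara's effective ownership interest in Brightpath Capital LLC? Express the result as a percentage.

24.5994%

By parent–child attribution (R1), Arjun Abara is treated as also owning Sven Abara's interest in Vantage Holdings Ltd, giving 45% + 47% = 92%.
By parent–child attribution (R1), Arjun Abara is treated as also owning Sven Abara's interest in Clearview Partners LP, giving 7% + 43% = 50%.
Chain via Vantage Holdings Ltd → Meridian Realty LP (R2): 92% × 78% × 19% = 13.6344% of Brightpath Capital LLC.
Chain via Clearview Partners LP → Cobalt Mining NL (R2): 50% × 51% × 43% = 10.965% of Brightpath Capital LLC.
Aggregating (R3): 13.6344% + 10.965% = 24.5994%.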